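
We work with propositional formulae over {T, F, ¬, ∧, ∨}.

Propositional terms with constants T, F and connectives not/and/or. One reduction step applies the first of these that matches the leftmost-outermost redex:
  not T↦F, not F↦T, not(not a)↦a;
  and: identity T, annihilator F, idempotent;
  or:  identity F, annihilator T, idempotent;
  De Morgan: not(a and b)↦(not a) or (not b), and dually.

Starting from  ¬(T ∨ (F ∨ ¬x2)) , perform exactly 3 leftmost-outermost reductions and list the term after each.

Answer: after 3 steps: F

Working:
  start: ¬(T ∨ (F ∨ ¬x2))
  →1  ¬T ∧ ¬(F ∨ ¬x2)
  →2  F ∧ ¬(F ∨ ¬x2)
  →3  F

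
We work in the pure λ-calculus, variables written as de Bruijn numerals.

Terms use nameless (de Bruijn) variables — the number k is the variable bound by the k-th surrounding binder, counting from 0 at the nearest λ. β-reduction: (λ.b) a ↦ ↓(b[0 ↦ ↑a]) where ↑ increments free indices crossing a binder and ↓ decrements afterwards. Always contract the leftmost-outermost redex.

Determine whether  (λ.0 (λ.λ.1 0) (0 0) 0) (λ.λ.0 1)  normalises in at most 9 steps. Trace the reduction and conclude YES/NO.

Answer: YES — reaches normal form λ.0 (λ.λ.0 1) in 8 ≤ 9 steps

Working:
  start: (λ.0 (λ.λ.1 0) (0 0) 0) (λ.λ.0 1)
  step 1: (λ.λ.0 1) (λ.λ.1 0) ((λ.λ.0 1) (λ.λ.0 1)) (λ.λ.0 1)
  step 2: (λ.0 (λ.λ.1 0)) ((λ.λ.0 1) (λ.λ.0 1)) (λ.λ.0 1)
  step 3: (λ.λ.0 1) (λ.λ.0 1) (λ.λ.1 0) (λ.λ.0 1)
  step 4: (λ.0 (λ.λ.0 1)) (λ.λ.1 0) (λ.λ.0 1)
  step 5: (λ.λ.1 0) (λ.λ.0 1) (λ.λ.0 1)
  step 6: (λ.(λ.λ.0 1) 0) (λ.λ.0 1)
  step 7: (λ.λ.0 1) (λ.λ.0 1)
  step 8: λ.0 (λ.λ.0 1)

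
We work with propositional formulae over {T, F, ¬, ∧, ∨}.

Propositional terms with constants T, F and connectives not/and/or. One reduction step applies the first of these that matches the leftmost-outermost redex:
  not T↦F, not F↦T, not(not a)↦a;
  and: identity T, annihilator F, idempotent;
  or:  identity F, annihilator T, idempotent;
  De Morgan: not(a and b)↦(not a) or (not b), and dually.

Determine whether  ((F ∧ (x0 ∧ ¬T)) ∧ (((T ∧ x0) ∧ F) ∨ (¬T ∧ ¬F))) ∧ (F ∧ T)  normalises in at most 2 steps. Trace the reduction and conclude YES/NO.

  start: ((F ∧ (x0 ∧ ¬T)) ∧ (((T ∧ x0) ∧ F) ∨ (¬T ∧ ¬F))) ∧ (F ∧ T)
  [1] (F ∧ (((T ∧ x0) ∧ F) ∨ (¬T ∧ ¬F))) ∧ (F ∧ T)
  [2] F ∧ (F ∧ T)

Answer: NO — after 2 steps the term is F ∧ (F ∧ T), not yet normal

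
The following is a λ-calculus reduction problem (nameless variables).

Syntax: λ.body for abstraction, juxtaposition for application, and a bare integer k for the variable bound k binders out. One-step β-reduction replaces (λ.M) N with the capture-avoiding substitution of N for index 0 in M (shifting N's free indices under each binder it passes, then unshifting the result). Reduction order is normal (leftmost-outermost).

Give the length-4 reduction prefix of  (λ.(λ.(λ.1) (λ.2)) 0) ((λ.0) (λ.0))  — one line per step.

  start: (λ.(λ.(λ.1) (λ.2)) 0) ((λ.0) (λ.0))
  step 1: (λ.(λ.1) (λ.(λ.0) (λ.0))) ((λ.0) (λ.0))
  step 2: (λ.(λ.0) (λ.0)) (λ.(λ.0) (λ.0))
  step 3: (λ.0) (λ.0)
  step 4: λ.0

Answer: after 4 steps: λ.0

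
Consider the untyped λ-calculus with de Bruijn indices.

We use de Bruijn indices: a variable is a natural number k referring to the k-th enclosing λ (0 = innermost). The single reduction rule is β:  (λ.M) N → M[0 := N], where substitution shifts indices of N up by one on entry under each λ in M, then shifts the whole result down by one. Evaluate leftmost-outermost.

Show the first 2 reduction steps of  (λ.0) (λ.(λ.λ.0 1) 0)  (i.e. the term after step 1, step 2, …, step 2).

  start: (λ.0) (λ.(λ.λ.0 1) 0)
  [1] λ.(λ.λ.0 1) 0
  [2] λ.λ.0 1

Answer: after 2 steps: λ.λ.0 1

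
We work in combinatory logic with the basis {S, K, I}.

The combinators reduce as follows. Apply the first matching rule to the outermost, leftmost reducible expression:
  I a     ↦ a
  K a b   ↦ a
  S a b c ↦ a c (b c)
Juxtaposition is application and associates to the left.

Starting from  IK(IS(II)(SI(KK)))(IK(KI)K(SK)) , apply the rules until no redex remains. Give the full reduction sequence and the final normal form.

Answer: normal form = SI(SI(KK))  (in 4 steps)

Derivation:
  start: IK(IS(II)(SI(KK)))(IK(KI)K(SK))
  →1  K(IS(II)(SI(KK)))(IK(KI)K(SK))
  →2  IS(II)(SI(KK))
  →3  S(II)(SI(KK))
  →4  SI(SI(KK))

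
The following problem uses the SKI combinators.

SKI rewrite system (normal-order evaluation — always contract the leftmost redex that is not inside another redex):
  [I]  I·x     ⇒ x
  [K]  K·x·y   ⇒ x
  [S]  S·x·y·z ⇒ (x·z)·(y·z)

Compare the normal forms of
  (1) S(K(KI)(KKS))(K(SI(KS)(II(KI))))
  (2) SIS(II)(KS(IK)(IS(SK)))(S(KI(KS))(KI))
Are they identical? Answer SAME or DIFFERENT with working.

Answer: DIFFERENT — A ⇓ S(KI)(KI), B ⇓ I

Derivation:
Term A:
  start: S(K(KI)(KKS))(K(SI(KS)(II(KI))))
  step 1: S(KI)(K(SI(KS)(II(KI))))
  step 2: S(KI)(K(I(II(KI))(KS(II(KI)))))
  step 3: S(KI)(K(II(KI)(KS(II(KI)))))
  step 4: S(KI)(K(I(KI)(KS(II(KI)))))
  step 5: S(KI)(K(KI(KS(II(KI)))))
  step 6: S(KI)(KI)

Term B:
  start: SIS(II)(KS(IK)(IS(SK)))(S(KI(KS))(KI))
  step 1: I(II)(S(II))(KS(IK)(IS(SK)))(S(KI(KS))(KI))
  step 2: II(S(II))(KS(IK)(IS(SK)))(S(KI(KS))(KI))
  step 3: I(S(II))(KS(IK)(IS(SK)))(S(KI(KS))(KI))
  step 4: S(II)(KS(IK)(IS(SK)))(S(KI(KS))(KI))
  step 5: II(S(KI(KS))(KI))(KS(IK)(IS(SK))(S(KI(KS))(KI)))
  step 6: I(S(KI(KS))(KI))(KS(IK)(IS(SK))(S(KI(KS))(KI)))
  step 7: S(KI(KS))(KI)(KS(IK)(IS(SK))(S(KI(KS))(KI)))
  step 8: KI(KS)(KS(IK)(IS(SK))(S(KI(KS))(KI)))(KI(KS(IK)(IS(SK))(S(KI(KS))(KI))))
  step 9: I(KS(IK)(IS(SK))(S(KI(KS))(KI)))(KI(KS(IK)(IS(SK))(S(KI(KS))(KI))))
  step 10: KS(IK)(IS(SK))(S(KI(KS))(KI))(KI(KS(IK)(IS(SK))(S(KI(KS))(KI))))
  step 11: S(IS(SK))(S(KI(KS))(KI))(KI(KS(IK)(IS(SK))(S(KI(KS))(KI))))
  step 12: IS(SK)(KI(KS(IK)(IS(SK))(S(KI(KS))(KI))))(S(KI(KS))(KI)(KI(KS(IK)(IS(SK))(S(KI(KS))(KI)))))
  step 13: S(SK)(KI(KS(IK)(IS(SK))(S(KI(KS))(KI))))(S(KI(KS))(KI)(KI(KS(IK)(IS(SK))(S(KI(KS))(KI)))))
  step 14: SK(S(KI(KS))(KI)(KI(KS(IK)(IS(SK))(S(KI(KS))(KI)))))(KI(KS(IK)(IS(SK))(S(KI(KS))(KI)))(S(KI(KS))(KI)(KI(KS(IK)(IS(SK))(S(KI(KS))(KI))))))
  step 15: K(KI(KS(IK)(IS(SK))(S(KI(KS))(KI)))(S(KI(KS))(KI)(KI(KS(IK)(IS(SK))(S(KI(KS))(KI))))))(S(KI(KS))(KI)(KI(KS(IK)(IS(SK))(S(KI(KS))(KI))))(KI(KS(IK)(IS(SK))(S(KI(KS))(KI)))(S(KI(KS))(KI)(KI(KS(IK)(IS(SK))(S(KI(KS))(KI)))))))
  step 16: KI(KS(IK)(IS(SK))(S(KI(KS))(KI)))(S(KI(KS))(KI)(KI(KS(IK)(IS(SK))(S(KI(KS))(KI)))))
  step 17: I(S(KI(KS))(KI)(KI(KS(IK)(IS(SK))(S(KI(KS))(KI)))))
  step 18: S(KI(KS))(KI)(KI(KS(IK)(IS(SK))(S(KI(KS))(KI))))
  step 19: KI(KS)(KI(KS(IK)(IS(SK))(S(KI(KS))(KI))))(KI(KI(KS(IK)(IS(SK))(S(KI(KS))(KI)))))
  step 20: I(KI(KS(IK)(IS(SK))(S(KI(KS))(KI))))(KI(KI(KS(IK)(IS(SK))(S(KI(KS))(KI)))))
  step 21: KI(KS(IK)(IS(SK))(S(KI(KS))(KI)))(KI(KI(KS(IK)(IS(SK))(S(KI(KS))(KI)))))
  step 22: I(KI(KI(KS(IK)(IS(SK))(S(KI(KS))(KI)))))
  step 23: KI(KI(KS(IK)(IS(SK))(S(KI(KS))(KI))))
  step 24: I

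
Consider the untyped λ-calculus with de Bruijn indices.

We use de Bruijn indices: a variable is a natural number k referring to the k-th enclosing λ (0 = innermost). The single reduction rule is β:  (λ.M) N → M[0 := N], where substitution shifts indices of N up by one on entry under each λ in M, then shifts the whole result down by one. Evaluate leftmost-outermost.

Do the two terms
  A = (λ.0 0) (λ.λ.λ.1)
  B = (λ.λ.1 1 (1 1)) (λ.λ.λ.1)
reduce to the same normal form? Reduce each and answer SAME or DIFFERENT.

Term A:
  start: (λ.0 0) (λ.λ.λ.1)
  [1] (λ.λ.λ.1) (λ.λ.λ.1)
  [2] λ.λ.1

Term B:
  start: (λ.λ.1 1 (1 1)) (λ.λ.λ.1)
  [1] λ.(λ.λ.λ.1) (λ.λ.λ.1) ((λ.λ.λ.1) (λ.λ.λ.1))
  [2] λ.(λ.λ.1) ((λ.λ.λ.1) (λ.λ.λ.1))
  [3] λ.λ.(λ.λ.λ.1) (λ.λ.λ.1)
  [4] λ.λ.λ.λ.1

Answer: DIFFERENT — A ⇓ λ.λ.1, B ⇓ λ.λ.λ.λ.1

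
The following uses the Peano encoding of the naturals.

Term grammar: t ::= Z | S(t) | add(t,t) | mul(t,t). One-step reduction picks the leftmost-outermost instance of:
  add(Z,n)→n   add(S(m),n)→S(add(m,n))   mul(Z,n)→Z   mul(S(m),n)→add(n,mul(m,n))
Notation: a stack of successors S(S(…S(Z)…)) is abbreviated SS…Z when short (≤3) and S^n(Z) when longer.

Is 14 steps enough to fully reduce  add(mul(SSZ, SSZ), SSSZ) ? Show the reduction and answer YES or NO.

  start: add(mul(SSZ, SSZ), SSSZ)
  [1] add(add(SSZ, mul(SZ, SSZ)), SSSZ)
  [2] add(S(add(SZ, mul(SZ, SSZ))), SSSZ)
  [3] S(add(add(SZ, mul(SZ, SSZ)), SSSZ))
  [4] S(add(S(add(Z, mul(SZ, SSZ))), SSSZ))
  [5] S(S(add(add(Z, mul(SZ, SSZ)), SSSZ)))
  [6] S(S(add(mul(SZ, SSZ), SSSZ)))
  [7] S(S(add(add(SSZ, mul(Z, SSZ)), SSSZ)))
  [8] S(S(add(S(add(SZ, mul(Z, SSZ))), SSSZ)))
  [9] S(S(S(add(add(SZ, mul(Z, SSZ)), SSSZ))))
  [10] S(S(S(add(S(add(Z, mul(Z, SSZ))), SSSZ))))
  [11] S(S(S(S(add(add(Z, mul(Z, SSZ)), SSSZ)))))
  [12] S(S(S(S(add(mul(Z, SSZ), SSSZ)))))
  [13] S(S(S(S(add(Z, SSSZ)))))
  [14] S^7(Z)

Answer: YES — reaches normal form S^7(Z) in 14 ≤ 14 steps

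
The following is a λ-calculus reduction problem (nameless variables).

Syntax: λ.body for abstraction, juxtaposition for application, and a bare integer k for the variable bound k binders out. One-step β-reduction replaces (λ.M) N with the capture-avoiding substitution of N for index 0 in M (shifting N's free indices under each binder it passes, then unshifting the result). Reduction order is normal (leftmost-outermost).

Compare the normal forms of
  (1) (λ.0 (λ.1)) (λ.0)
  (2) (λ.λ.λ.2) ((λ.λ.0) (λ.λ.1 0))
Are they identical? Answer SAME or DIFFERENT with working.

Term A:
  start: (λ.0 (λ.1)) (λ.0)
  step 1: (λ.0) (λ.λ.0)
  step 2: λ.λ.0

Term B:
  start: (λ.λ.λ.2) ((λ.λ.0) (λ.λ.1 0))
  step 1: λ.λ.(λ.λ.0) (λ.λ.1 0)
  step 2: λ.λ.λ.0

Answer: DIFFERENT — A ⇓ λ.λ.0, B ⇓ λ.λ.λ.0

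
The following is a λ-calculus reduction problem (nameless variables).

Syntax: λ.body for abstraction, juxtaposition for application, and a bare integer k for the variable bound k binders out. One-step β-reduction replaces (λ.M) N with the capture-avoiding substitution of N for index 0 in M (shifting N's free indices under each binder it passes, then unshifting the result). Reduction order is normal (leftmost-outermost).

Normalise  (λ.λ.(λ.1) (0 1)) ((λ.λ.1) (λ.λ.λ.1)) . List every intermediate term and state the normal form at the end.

Answer: normal form = λ.0  (in 2 steps)

Derivation:
  start: (λ.λ.(λ.1) (0 1)) ((λ.λ.1) (λ.λ.λ.1))
  step 1: λ.(λ.1) (0 ((λ.λ.1) (λ.λ.λ.1)))
  step 2: λ.0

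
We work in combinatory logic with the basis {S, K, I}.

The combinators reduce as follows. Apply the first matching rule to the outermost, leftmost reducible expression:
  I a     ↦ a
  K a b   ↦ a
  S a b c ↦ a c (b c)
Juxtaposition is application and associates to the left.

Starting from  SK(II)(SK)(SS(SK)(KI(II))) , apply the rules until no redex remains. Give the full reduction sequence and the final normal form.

  start: SK(II)(SK)(SS(SK)(KI(II)))
  step 1: K(SK)(II(SK))(SS(SK)(KI(II)))
  step 2: SK(SS(SK)(KI(II)))
  step 3: SK(S(KI(II))(SK(KI(II))))
  step 4: SK(SI(SK(KI(II))))
  step 5: SK(SI(SKI))

Answer: normal form = SK(SI(SKI))  (in 5 steps)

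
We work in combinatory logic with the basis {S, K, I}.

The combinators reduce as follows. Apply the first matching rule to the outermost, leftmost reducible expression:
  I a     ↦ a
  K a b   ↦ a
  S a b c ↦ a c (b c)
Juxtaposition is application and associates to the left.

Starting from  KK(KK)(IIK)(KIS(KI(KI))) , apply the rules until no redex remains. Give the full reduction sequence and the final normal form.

Answer: normal form = K  (in 4 steps)

Reduction:
  start: KK(KK)(IIK)(KIS(KI(KI)))
  →1  K(IIK)(KIS(KI(KI)))
  →2  IIK
  →3  IK
  →4  K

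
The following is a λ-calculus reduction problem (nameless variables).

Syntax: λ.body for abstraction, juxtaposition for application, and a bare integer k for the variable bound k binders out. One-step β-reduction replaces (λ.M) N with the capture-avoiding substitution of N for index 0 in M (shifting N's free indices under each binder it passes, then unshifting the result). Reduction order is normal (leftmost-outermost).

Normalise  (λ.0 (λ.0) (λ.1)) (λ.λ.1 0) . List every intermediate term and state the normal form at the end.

  start: (λ.0 (λ.0) (λ.1)) (λ.λ.1 0)
  [1] (λ.λ.1 0) (λ.0) (λ.λ.λ.1 0)
  [2] (λ.(λ.0) 0) (λ.λ.λ.1 0)
  [3] (λ.0) (λ.λ.λ.1 0)
  [4] λ.λ.λ.1 0

Answer: normal form = λ.λ.λ.1 0  (in 4 steps)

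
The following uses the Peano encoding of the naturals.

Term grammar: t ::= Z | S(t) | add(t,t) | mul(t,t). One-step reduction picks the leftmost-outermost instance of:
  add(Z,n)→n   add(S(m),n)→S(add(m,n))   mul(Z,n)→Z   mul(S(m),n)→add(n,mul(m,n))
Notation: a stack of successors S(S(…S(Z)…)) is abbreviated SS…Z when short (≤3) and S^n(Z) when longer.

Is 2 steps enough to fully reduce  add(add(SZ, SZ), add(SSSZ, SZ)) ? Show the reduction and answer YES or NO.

Answer: NO — after 2 steps the term is S(add(add(Z, SZ), add(SSSZ, SZ))), not yet normal

Working:
  start: add(add(SZ, SZ), add(SSSZ, SZ))
  [1] add(S(add(Z, SZ)), add(SSSZ, SZ))
  [2] S(add(add(Z, SZ), add(SSSZ, SZ)))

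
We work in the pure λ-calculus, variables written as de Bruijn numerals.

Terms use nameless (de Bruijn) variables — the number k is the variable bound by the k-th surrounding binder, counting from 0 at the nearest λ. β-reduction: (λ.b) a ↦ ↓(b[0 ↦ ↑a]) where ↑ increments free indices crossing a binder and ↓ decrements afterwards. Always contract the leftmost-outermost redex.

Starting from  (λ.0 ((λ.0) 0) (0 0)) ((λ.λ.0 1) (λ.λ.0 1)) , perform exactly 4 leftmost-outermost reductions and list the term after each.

Answer: after 4 steps: (λ.λ.0 1) (λ.λ.0 1) (λ.λ.0 1) ((λ.λ.0 1) (λ.λ.0 1) ((λ.λ.0 1) (λ.λ.0 1)))

Reduction:
  start: (λ.0 ((λ.0) 0) (0 0)) ((λ.λ.0 1) (λ.λ.0 1))
  step 1: (λ.λ.0 1) (λ.λ.0 1) ((λ.0) ((λ.λ.0 1) (λ.λ.0 1))) ((λ.λ.0 1) (λ.λ.0 1) ((λ.λ.0 1) (λ.λ.0 1)))
  step 2: (λ.0 (λ.λ.0 1)) ((λ.0) ((λ.λ.0 1) (λ.λ.0 1))) ((λ.λ.0 1) (λ.λ.0 1) ((λ.λ.0 1) (λ.λ.0 1)))
  step 3: (λ.0) ((λ.λ.0 1) (λ.λ.0 1)) (λ.λ.0 1) ((λ.λ.0 1) (λ.λ.0 1) ((λ.λ.0 1) (λ.λ.0 1)))
  step 4: (λ.λ.0 1) (λ.λ.0 1) (λ.λ.0 1) ((λ.λ.0 1) (λ.λ.0 1) ((λ.λ.0 1) (λ.λ.0 1)))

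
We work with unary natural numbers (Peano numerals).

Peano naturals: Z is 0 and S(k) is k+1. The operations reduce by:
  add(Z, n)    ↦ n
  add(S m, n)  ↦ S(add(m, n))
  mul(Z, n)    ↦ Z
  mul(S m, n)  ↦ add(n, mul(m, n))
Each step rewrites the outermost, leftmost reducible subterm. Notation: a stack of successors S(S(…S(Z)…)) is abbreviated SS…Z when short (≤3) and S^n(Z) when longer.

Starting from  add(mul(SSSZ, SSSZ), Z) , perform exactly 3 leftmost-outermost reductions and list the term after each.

  start: add(mul(SSSZ, SSSZ), Z)
  [1] add(add(SSSZ, mul(SSZ, SSSZ)), Z)
  [2] add(S(add(SSZ, mul(SSZ, SSSZ))), Z)
  [3] S(add(add(SSZ, mul(SSZ, SSSZ)), Z))

Answer: after 3 steps: S(add(add(SSZ, mul(SSZ, SSSZ)), Z))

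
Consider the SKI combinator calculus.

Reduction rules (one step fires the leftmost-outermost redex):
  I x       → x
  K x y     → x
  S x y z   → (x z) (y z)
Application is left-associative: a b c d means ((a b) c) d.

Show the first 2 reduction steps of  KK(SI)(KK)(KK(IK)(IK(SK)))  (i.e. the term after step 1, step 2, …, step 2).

  start: KK(SI)(KK)(KK(IK)(IK(SK)))
  →1  K(KK)(KK(IK)(IK(SK)))
  →2  KK

Answer: after 2 steps: KK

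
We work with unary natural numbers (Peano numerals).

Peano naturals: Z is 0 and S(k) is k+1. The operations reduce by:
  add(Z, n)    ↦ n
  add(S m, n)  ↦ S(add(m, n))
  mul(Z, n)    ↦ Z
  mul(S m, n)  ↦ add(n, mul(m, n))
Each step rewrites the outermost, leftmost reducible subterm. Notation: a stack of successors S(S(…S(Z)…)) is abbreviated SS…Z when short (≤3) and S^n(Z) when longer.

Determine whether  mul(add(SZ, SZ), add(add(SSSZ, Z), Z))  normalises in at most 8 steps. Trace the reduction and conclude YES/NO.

Answer: NO — after 8 steps the term is S(S(add(add(add(SZ, Z), Z), mul(add(Z, SZ), add(add(SSSZ, Z), Z))))), not yet normal

Derivation:
  start: mul(add(SZ, SZ), add(add(SSSZ, Z), Z))
  →1  mul(S(add(Z, SZ)), add(add(SSSZ, Z), Z))
  →2  add(add(add(SSSZ, Z), Z), mul(add(Z, SZ), add(add(SSSZ, Z), Z)))
  →3  add(add(S(add(SSZ, Z)), Z), mul(add(Z, SZ), add(add(SSSZ, Z), Z)))
  →4  add(S(add(add(SSZ, Z), Z)), mul(add(Z, SZ), add(add(SSSZ, Z), Z)))
  →5  S(add(add(add(SSZ, Z), Z), mul(add(Z, SZ), add(add(SSSZ, Z), Z))))
  →6  S(add(add(S(add(SZ, Z)), Z), mul(add(Z, SZ), add(add(SSSZ, Z), Z))))
  →7  S(add(S(add(add(SZ, Z), Z)), mul(add(Z, SZ), add(add(SSSZ, Z), Z))))
  →8  S(S(add(add(add(SZ, Z), Z), mul(add(Z, SZ), add(add(SSSZ, Z), Z)))))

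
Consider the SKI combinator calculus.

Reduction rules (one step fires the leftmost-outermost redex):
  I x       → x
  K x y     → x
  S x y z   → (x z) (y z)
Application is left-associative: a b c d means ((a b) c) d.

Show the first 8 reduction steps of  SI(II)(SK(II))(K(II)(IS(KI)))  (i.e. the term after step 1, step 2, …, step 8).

Answer: after 8 steps: K(II)(IS(KI))

Reduction:
  start: SI(II)(SK(II))(K(II)(IS(KI)))
  step 1: I(SK(II))(II(SK(II)))(K(II)(IS(KI)))
  step 2: SK(II)(II(SK(II)))(K(II)(IS(KI)))
  step 3: K(II(SK(II)))(II(II(SK(II))))(K(II)(IS(KI)))
  step 4: II(SK(II))(K(II)(IS(KI)))
  step 5: I(SK(II))(K(II)(IS(KI)))
  step 6: SK(II)(K(II)(IS(KI)))
  step 7: K(K(II)(IS(KI)))(II(K(II)(IS(KI))))
  step 8: K(II)(IS(KI))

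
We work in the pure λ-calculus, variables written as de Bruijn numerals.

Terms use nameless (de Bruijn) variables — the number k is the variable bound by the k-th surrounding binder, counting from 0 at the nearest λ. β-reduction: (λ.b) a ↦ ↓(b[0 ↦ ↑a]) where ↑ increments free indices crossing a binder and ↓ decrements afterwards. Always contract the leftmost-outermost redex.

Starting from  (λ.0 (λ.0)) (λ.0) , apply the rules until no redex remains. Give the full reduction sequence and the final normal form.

Answer: normal form = λ.0  (in 2 steps)

Reduction:
  start: (λ.0 (λ.0)) (λ.0)
  [1] (λ.0) (λ.0)
  [2] λ.0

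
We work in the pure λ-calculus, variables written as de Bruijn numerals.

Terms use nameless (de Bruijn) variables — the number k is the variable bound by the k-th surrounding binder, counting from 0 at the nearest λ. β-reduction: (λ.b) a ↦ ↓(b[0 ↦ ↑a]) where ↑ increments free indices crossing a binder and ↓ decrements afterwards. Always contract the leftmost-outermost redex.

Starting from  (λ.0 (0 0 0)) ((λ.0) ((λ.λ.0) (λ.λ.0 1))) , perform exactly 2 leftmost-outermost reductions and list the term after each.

Answer: after 2 steps: (λ.λ.0) (λ.λ.0 1) ((λ.0) ((λ.λ.0) (λ.λ.0 1)) ((λ.0) ((λ.λ.0) (λ.λ.0 1))) ((λ.0) ((λ.λ.0) (λ.λ.0 1))))

Reduction:
  start: (λ.0 (0 0 0)) ((λ.0) ((λ.λ.0) (λ.λ.0 1)))
  step 1: (λ.0) ((λ.λ.0) (λ.λ.0 1)) ((λ.0) ((λ.λ.0) (λ.λ.0 1)) ((λ.0) ((λ.λ.0) (λ.λ.0 1))) ((λ.0) ((λ.λ.0) (λ.λ.0 1))))
  step 2: (λ.λ.0) (λ.λ.0 1) ((λ.0) ((λ.λ.0) (λ.λ.0 1)) ((λ.0) ((λ.λ.0) (λ.λ.0 1))) ((λ.0) ((λ.λ.0) (λ.λ.0 1))))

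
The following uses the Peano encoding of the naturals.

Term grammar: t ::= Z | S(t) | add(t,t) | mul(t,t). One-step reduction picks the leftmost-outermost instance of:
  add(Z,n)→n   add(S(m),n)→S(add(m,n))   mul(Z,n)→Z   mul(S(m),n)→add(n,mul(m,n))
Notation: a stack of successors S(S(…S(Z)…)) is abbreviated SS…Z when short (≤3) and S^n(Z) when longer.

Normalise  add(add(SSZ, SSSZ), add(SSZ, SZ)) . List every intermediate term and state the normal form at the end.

  start: add(add(SSZ, SSSZ), add(SSZ, SZ))
  →1  add(S(add(SZ, SSSZ)), add(SSZ, SZ))
  →2  S(add(add(SZ, SSSZ), add(SSZ, SZ)))
  →3  S(add(S(add(Z, SSSZ)), add(SSZ, SZ)))
  →4  S(S(add(add(Z, SSSZ), add(SSZ, SZ))))
  →5  S(S(add(SSSZ, add(SSZ, SZ))))
  →6  S(S(S(add(SSZ, add(SSZ, SZ)))))
  →7  S(S(S(S(add(SZ, add(SSZ, SZ))))))
  →8  S(S(S(S(S(add(Z, add(SSZ, SZ)))))))
  →9  S(S(S(S(S(add(SSZ, SZ))))))
  →10  S(S(S(S(S(S(add(SZ, SZ)))))))
  →11  S(S(S(S(S(S(S(add(Z, SZ))))))))
  →12  S^8(Z)

Answer: normal form = S^8(Z)  (in 12 steps)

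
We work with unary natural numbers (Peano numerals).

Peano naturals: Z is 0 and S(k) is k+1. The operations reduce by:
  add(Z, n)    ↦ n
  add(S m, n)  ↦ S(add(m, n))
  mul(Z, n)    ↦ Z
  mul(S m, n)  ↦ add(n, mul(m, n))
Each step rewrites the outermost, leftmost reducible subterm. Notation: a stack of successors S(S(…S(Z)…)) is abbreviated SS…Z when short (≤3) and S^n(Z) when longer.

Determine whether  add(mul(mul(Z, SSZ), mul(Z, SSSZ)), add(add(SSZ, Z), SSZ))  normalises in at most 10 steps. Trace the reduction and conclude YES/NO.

Answer: YES — reaches normal form S^4(Z) in 9 ≤ 10 steps

Derivation:
  start: add(mul(mul(Z, SSZ), mul(Z, SSSZ)), add(add(SSZ, Z), SSZ))
  →1  add(mul(Z, mul(Z, SSSZ)), add(add(SSZ, Z), SSZ))
  →2  add(Z, add(add(SSZ, Z), SSZ))
  →3  add(add(SSZ, Z), SSZ)
  →4  add(S(add(SZ, Z)), SSZ)
  →5  S(add(add(SZ, Z), SSZ))
  →6  S(add(S(add(Z, Z)), SSZ))
  →7  S(S(add(add(Z, Z), SSZ)))
  →8  S(S(add(Z, SSZ)))
  →9  S^4(Z)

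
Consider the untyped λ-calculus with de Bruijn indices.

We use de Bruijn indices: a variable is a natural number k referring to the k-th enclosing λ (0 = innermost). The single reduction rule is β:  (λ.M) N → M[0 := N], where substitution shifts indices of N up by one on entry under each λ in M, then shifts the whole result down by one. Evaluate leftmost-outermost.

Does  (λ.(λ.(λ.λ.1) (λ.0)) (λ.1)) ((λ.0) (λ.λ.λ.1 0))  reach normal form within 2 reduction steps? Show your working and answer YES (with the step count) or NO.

  start: (λ.(λ.(λ.λ.1) (λ.0)) (λ.1)) ((λ.0) (λ.λ.λ.1 0))
  [1] (λ.(λ.λ.1) (λ.0)) (λ.(λ.0) (λ.λ.λ.1 0))
  [2] (λ.λ.1) (λ.0)

Answer: NO — after 2 steps the term is (λ.λ.1) (λ.0), not yet normal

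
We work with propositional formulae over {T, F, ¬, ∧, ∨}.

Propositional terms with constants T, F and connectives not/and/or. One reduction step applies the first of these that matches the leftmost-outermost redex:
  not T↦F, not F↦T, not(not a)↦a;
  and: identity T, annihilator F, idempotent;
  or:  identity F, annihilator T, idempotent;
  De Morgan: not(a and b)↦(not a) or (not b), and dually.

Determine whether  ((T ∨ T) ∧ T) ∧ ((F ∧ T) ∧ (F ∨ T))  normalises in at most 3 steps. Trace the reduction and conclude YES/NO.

Answer: NO — after 3 steps the term is (F ∧ T) ∧ (F ∨ T), not yet normal

Reduction:
  start: ((T ∨ T) ∧ T) ∧ ((F ∧ T) ∧ (F ∨ T))
  [1] (T ∨ T) ∧ ((F ∧ T) ∧ (F ∨ T))
  [2] T ∧ ((F ∧ T) ∧ (F ∨ T))
  [3] (F ∧ T) ∧ (F ∨ T)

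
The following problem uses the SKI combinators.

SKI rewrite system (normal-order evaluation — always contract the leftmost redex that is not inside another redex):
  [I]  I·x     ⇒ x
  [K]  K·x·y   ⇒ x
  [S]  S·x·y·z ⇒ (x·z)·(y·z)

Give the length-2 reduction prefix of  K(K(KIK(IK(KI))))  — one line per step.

Answer: after 2 steps: K(K(IK(KI)))

Reduction:
  start: K(K(KIK(IK(KI))))
  [1] K(K(I(IK(KI))))
  [2] K(K(IK(KI)))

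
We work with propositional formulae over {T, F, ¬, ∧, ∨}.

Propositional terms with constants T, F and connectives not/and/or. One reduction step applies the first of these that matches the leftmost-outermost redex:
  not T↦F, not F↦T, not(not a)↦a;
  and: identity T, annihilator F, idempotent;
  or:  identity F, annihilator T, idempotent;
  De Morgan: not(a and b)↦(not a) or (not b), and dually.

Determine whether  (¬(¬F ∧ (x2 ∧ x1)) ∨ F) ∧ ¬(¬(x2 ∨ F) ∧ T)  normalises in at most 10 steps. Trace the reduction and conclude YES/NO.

Answer: YES — reaches normal form (¬x2 ∨ ¬x1) ∧ x2 in 10 ≤ 10 steps

Working:
  start: (¬(¬F ∧ (x2 ∧ x1)) ∨ F) ∧ ¬(¬(x2 ∨ F) ∧ T)
  →1  ¬(¬F ∧ (x2 ∧ x1)) ∧ ¬(¬(x2 ∨ F) ∧ T)
  →2  (¬¬F ∨ ¬(x2 ∧ x1)) ∧ ¬(¬(x2 ∨ F) ∧ T)
  →3  (F ∨ ¬(x2 ∧ x1)) ∧ ¬(¬(x2 ∨ F) ∧ T)
  →4  ¬(x2 ∧ x1) ∧ ¬(¬(x2 ∨ F) ∧ T)
  →5  (¬x2 ∨ ¬x1) ∧ ¬(¬(x2 ∨ F) ∧ T)
  →6  (¬x2 ∨ ¬x1) ∧ (¬¬(x2 ∨ F) ∨ ¬T)
  →7  (¬x2 ∨ ¬x1) ∧ ((x2 ∨ F) ∨ ¬T)
  →8  (¬x2 ∨ ¬x1) ∧ (x2 ∨ ¬T)
  →9  (¬x2 ∨ ¬x1) ∧ (x2 ∨ F)
  →10  (¬x2 ∨ ¬x1) ∧ x2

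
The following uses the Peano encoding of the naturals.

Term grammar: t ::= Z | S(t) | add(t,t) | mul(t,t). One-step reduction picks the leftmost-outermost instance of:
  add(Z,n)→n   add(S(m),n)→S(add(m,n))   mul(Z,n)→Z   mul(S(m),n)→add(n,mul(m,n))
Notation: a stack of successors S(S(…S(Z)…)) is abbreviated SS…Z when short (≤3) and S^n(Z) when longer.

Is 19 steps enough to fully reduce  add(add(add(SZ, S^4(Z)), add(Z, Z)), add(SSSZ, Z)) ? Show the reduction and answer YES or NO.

Answer: YES — reaches normal form S^8(Z) in 19 ≤ 19 steps

Derivation:
  start: add(add(add(SZ, S^4(Z)), add(Z, Z)), add(SSSZ, Z))
  →1  add(add(S(add(Z, S^4(Z))), add(Z, Z)), add(SSSZ, Z))
  →2  add(S(add(add(Z, S^4(Z)), add(Z, Z))), add(SSSZ, Z))
  →3  S(add(add(add(Z, S^4(Z)), add(Z, Z)), add(SSSZ, Z)))
  →4  S(add(add(S^4(Z), add(Z, Z)), add(SSSZ, Z)))
  →5  S(add(S(add(SSSZ, add(Z, Z))), add(SSSZ, Z)))
  →6  S(S(add(add(SSSZ, add(Z, Z)), add(SSSZ, Z))))
  →7  S(S(add(S(add(SSZ, add(Z, Z))), add(SSSZ, Z))))
  →8  S(S(S(add(add(SSZ, add(Z, Z)), add(SSSZ, Z)))))
  →9  S(S(S(add(S(add(SZ, add(Z, Z))), add(SSSZ, Z)))))
  →10  S(S(S(S(add(add(SZ, add(Z, Z)), add(SSSZ, Z))))))
  →11  S(S(S(S(add(S(add(Z, add(Z, Z))), add(SSSZ, Z))))))
  →12  S(S(S(S(S(add(add(Z, add(Z, Z)), add(SSSZ, Z)))))))
  →13  S(S(S(S(S(add(add(Z, Z), add(SSSZ, Z)))))))
  →14  S(S(S(S(S(add(Z, add(SSSZ, Z)))))))
  →15  S(S(S(S(S(add(SSSZ, Z))))))
  →16  S(S(S(S(S(S(add(SSZ, Z)))))))
  →17  S(S(S(S(S(S(S(add(SZ, Z))))))))
  →18  S(S(S(S(S(S(S(S(add(Z, Z)))))))))
  →19  S^8(Z)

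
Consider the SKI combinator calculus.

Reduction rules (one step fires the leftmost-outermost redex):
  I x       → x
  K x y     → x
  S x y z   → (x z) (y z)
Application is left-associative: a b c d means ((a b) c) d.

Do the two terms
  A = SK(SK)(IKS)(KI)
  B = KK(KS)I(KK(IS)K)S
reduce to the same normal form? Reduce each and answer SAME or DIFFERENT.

Term A:
  start: SK(SK)(IKS)(KI)
  step 1: K(IKS)(SK(IKS))(KI)
  step 2: IKS(KI)
  step 3: KS(KI)
  step 4: S

Term B:
  start: KK(KS)I(KK(IS)K)S
  step 1: KI(KK(IS)K)S
  step 2: IS
  step 3: S

Answer: SAME — A ⇓ S, B ⇓ S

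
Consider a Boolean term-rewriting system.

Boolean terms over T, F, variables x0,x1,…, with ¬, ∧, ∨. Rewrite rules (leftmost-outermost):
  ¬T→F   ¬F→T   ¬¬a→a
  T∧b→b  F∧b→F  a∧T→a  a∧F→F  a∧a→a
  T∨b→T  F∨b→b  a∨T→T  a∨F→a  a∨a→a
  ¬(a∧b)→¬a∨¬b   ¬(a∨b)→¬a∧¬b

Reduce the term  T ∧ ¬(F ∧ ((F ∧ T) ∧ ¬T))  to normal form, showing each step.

Answer: normal form = T  (in 4 steps)

Working:
  start: T ∧ ¬(F ∧ ((F ∧ T) ∧ ¬T))
  step 1: ¬(F ∧ ((F ∧ T) ∧ ¬T))
  step 2: ¬F ∨ ¬((F ∧ T) ∧ ¬T)
  step 3: T ∨ ¬((F ∧ T) ∧ ¬T)
  step 4: T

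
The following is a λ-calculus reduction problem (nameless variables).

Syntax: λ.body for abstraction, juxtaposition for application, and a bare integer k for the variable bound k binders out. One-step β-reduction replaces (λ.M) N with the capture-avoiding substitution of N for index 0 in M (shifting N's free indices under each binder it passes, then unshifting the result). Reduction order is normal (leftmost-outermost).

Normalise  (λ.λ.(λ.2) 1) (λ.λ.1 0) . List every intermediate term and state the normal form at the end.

  start: (λ.λ.(λ.2) 1) (λ.λ.1 0)
  →1  λ.(λ.λ.λ.1 0) (λ.λ.1 0)
  →2  λ.λ.λ.1 0

Answer: normal form = λ.λ.λ.1 0  (in 2 steps)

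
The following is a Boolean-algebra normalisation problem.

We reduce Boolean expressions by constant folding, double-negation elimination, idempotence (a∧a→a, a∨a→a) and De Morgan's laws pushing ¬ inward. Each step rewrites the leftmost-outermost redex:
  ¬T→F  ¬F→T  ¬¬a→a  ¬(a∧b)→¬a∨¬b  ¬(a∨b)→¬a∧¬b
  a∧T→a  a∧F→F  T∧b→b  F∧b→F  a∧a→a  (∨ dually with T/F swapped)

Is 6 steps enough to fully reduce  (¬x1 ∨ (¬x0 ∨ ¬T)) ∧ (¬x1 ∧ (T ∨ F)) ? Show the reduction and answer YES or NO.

  start: (¬x1 ∨ (¬x0 ∨ ¬T)) ∧ (¬x1 ∧ (T ∨ F))
  [1] (¬x1 ∨ (¬x0 ∨ F)) ∧ (¬x1 ∧ (T ∨ F))
  [2] (¬x1 ∨ ¬x0) ∧ (¬x1 ∧ (T ∨ F))
  [3] (¬x1 ∨ ¬x0) ∧ (¬x1 ∧ T)
  [4] (¬x1 ∨ ¬x0) ∧ ¬x1

Answer: YES — reaches normal form (¬x1 ∨ ¬x0) ∧ ¬x1 in 4 ≤ 6 steps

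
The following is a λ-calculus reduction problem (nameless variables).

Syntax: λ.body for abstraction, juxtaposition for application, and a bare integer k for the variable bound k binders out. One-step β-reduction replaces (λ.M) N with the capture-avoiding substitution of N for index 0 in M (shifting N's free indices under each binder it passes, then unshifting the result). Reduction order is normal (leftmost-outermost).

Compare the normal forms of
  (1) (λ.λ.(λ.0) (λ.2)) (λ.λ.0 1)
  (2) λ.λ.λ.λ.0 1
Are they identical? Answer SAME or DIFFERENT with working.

Answer: SAME — A ⇓ λ.λ.λ.λ.0 1, B ⇓ λ.λ.λ.λ.0 1

Derivation:
Term A:
  start: (λ.λ.(λ.0) (λ.2)) (λ.λ.0 1)
  [1] λ.(λ.0) (λ.λ.λ.0 1)
  [2] λ.λ.λ.λ.0 1

Term B:
  start: λ.λ.λ.λ.0 1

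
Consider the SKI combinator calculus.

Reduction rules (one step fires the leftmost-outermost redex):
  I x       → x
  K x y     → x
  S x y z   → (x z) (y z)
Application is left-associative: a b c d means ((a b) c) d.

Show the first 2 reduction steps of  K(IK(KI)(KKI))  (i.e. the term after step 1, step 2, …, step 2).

  start: K(IK(KI)(KKI))
  →1  K(K(KI)(KKI))
  →2  K(KI)

Answer: after 2 steps: K(KI)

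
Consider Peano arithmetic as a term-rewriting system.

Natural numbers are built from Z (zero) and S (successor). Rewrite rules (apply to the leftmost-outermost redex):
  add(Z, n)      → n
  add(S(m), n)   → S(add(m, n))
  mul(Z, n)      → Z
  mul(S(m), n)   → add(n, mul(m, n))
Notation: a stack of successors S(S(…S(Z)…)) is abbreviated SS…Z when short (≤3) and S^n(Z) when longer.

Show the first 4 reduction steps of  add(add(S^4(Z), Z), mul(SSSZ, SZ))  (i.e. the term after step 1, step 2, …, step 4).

  start: add(add(S^4(Z), Z), mul(SSSZ, SZ))
  [1] add(S(add(SSSZ, Z)), mul(SSSZ, SZ))
  [2] S(add(add(SSSZ, Z), mul(SSSZ, SZ)))
  [3] S(add(S(add(SSZ, Z)), mul(SSSZ, SZ)))
  [4] S(S(add(add(SSZ, Z), mul(SSSZ, SZ))))

Answer: after 4 steps: S(S(add(add(SSZ, Z), mul(SSSZ, SZ))))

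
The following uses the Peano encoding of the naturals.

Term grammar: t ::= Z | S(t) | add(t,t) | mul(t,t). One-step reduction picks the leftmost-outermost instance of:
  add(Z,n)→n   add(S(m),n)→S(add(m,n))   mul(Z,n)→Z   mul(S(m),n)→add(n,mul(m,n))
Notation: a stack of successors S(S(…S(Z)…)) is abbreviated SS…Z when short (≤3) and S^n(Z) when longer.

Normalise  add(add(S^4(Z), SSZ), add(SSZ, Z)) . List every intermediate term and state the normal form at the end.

Answer: normal form = S^8(Z)  (in 15 steps)

Reduction:
  start: add(add(S^4(Z), SSZ), add(SSZ, Z))
  step 1: add(S(add(SSSZ, SSZ)), add(SSZ, Z))
  step 2: S(add(add(SSSZ, SSZ), add(SSZ, Z)))
  step 3: S(add(S(add(SSZ, SSZ)), add(SSZ, Z)))
  step 4: S(S(add(add(SSZ, SSZ), add(SSZ, Z))))
  step 5: S(S(add(S(add(SZ, SSZ)), add(SSZ, Z))))
  step 6: S(S(S(add(add(SZ, SSZ), add(SSZ, Z)))))
  step 7: S(S(S(add(S(add(Z, SSZ)), add(SSZ, Z)))))
  step 8: S(S(S(S(add(add(Z, SSZ), add(SSZ, Z))))))
  step 9: S(S(S(S(add(SSZ, add(SSZ, Z))))))
  step 10: S(S(S(S(S(add(SZ, add(SSZ, Z)))))))
  step 11: S(S(S(S(S(S(add(Z, add(SSZ, Z))))))))
  step 12: S(S(S(S(S(S(add(SSZ, Z)))))))
  step 13: S(S(S(S(S(S(S(add(SZ, Z))))))))
  step 14: S(S(S(S(S(S(S(S(add(Z, Z)))))))))
  step 15: S^8(Z)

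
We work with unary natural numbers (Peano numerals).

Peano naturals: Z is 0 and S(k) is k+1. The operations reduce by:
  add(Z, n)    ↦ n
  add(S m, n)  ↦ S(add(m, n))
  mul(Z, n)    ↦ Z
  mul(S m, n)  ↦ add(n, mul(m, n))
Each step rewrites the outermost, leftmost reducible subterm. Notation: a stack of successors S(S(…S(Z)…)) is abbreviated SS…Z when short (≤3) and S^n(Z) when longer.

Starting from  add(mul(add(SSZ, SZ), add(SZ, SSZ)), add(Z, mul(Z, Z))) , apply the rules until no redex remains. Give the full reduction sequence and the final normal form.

Answer: normal form = S^9(Z)  (in 37 steps)

Derivation:
  start: add(mul(add(SSZ, SZ), add(SZ, SSZ)), add(Z, mul(Z, Z)))
  →1  add(mul(S(add(SZ, SZ)), add(SZ, SSZ)), add(Z, mul(Z, Z)))
  →2  add(add(add(SZ, SSZ), mul(add(SZ, SZ), add(SZ, SSZ))), add(Z, mul(Z, Z)))
  →3  add(add(S(add(Z, SSZ)), mul(add(SZ, SZ), add(SZ, SSZ))), add(Z, mul(Z, Z)))
  →4  add(S(add(add(Z, SSZ), mul(add(SZ, SZ), add(SZ, SSZ)))), add(Z, mul(Z, Z)))
  →5  S(add(add(add(Z, SSZ), mul(add(SZ, SZ), add(SZ, SSZ))), add(Z, mul(Z, Z))))
  →6  S(add(add(SSZ, mul(add(SZ, SZ), add(SZ, SSZ))), add(Z, mul(Z, Z))))
  →7  S(add(S(add(SZ, mul(add(SZ, SZ), add(SZ, SSZ)))), add(Z, mul(Z, Z))))
  →8  S(S(add(add(SZ, mul(add(SZ, SZ), add(SZ, SSZ))), add(Z, mul(Z, Z)))))
  →9  S(S(add(S(add(Z, mul(add(SZ, SZ), add(SZ, SSZ)))), add(Z, mul(Z, Z)))))
  →10  S(S(S(add(add(Z, mul(add(SZ, SZ), add(SZ, SSZ))), add(Z, mul(Z, Z))))))
  →11  S(S(S(add(mul(add(SZ, SZ), add(SZ, SSZ)), add(Z, mul(Z, Z))))))
  →12  S(S(S(add(mul(S(add(Z, SZ)), add(SZ, SSZ)), add(Z, mul(Z, Z))))))
  →13  S(S(S(add(add(add(SZ, SSZ), mul(add(Z, SZ), add(SZ, SSZ))), add(Z, mul(Z, Z))))))
  →14  S(S(S(add(add(S(add(Z, SSZ)), mul(add(Z, SZ), add(SZ, SSZ))), add(Z, mul(Z, Z))))))
  →15  S(S(S(add(S(add(add(Z, SSZ), mul(add(Z, SZ), add(SZ, SSZ)))), add(Z, mul(Z, Z))))))
  →16  S(S(S(S(add(add(add(Z, SSZ), mul(add(Z, SZ), add(SZ, SSZ))), add(Z, mul(Z, Z)))))))
  →17  S(S(S(S(add(add(SSZ, mul(add(Z, SZ), add(SZ, SSZ))), add(Z, mul(Z, Z)))))))
  →18  S(S(S(S(add(S(add(SZ, mul(add(Z, SZ), add(SZ, SSZ)))), add(Z, mul(Z, Z)))))))
  →19  S(S(S(S(S(add(add(SZ, mul(add(Z, SZ), add(SZ, SSZ))), add(Z, mul(Z, Z))))))))
  →20  S(S(S(S(S(add(S(add(Z, mul(add(Z, SZ), add(SZ, SSZ)))), add(Z, mul(Z, Z))))))))
  →21  S(S(S(S(S(S(add(add(Z, mul(add(Z, SZ), add(SZ, SSZ))), add(Z, mul(Z, Z)))))))))
  →22  S(S(S(S(S(S(add(mul(add(Z, SZ), add(SZ, SSZ)), add(Z, mul(Z, Z)))))))))
  →23  S(S(S(S(S(S(add(mul(SZ, add(SZ, SSZ)), add(Z, mul(Z, Z)))))))))
  →24  S(S(S(S(S(S(add(add(add(SZ, SSZ), mul(Z, add(SZ, SSZ))), add(Z, mul(Z, Z)))))))))
  →25  S(S(S(S(S(S(add(add(S(add(Z, SSZ)), mul(Z, add(SZ, SSZ))), add(Z, mul(Z, Z)))))))))
  →26  S(S(S(S(S(S(add(S(add(add(Z, SSZ), mul(Z, add(SZ, SSZ)))), add(Z, mul(Z, Z)))))))))
  →27  S(S(S(S(S(S(S(add(add(add(Z, SSZ), mul(Z, add(SZ, SSZ))), add(Z, mul(Z, Z))))))))))
  →28  S(S(S(S(S(S(S(add(add(SSZ, mul(Z, add(SZ, SSZ))), add(Z, mul(Z, Z))))))))))
  →29  S(S(S(S(S(S(S(add(S(add(SZ, mul(Z, add(SZ, SSZ)))), add(Z, mul(Z, Z))))))))))
  →30  S(S(S(S(S(S(S(S(add(add(SZ, mul(Z, add(SZ, SSZ))), add(Z, mul(Z, Z)))))))))))
  →31  S(S(S(S(S(S(S(S(add(S(add(Z, mul(Z, add(SZ, SSZ)))), add(Z, mul(Z, Z)))))))))))
  →32  S(S(S(S(S(S(S(S(S(add(add(Z, mul(Z, add(SZ, SSZ))), add(Z, mul(Z, Z))))))))))))
  →33  S(S(S(S(S(S(S(S(S(add(mul(Z, add(SZ, SSZ)), add(Z, mul(Z, Z))))))))))))
  →34  S(S(S(S(S(S(S(S(S(add(Z, add(Z, mul(Z, Z))))))))))))
  →35  S(S(S(S(S(S(S(S(S(add(Z, mul(Z, Z)))))))))))
  →36  S(S(S(S(S(S(S(S(S(mul(Z, Z))))))))))
  →37  S^9(Z)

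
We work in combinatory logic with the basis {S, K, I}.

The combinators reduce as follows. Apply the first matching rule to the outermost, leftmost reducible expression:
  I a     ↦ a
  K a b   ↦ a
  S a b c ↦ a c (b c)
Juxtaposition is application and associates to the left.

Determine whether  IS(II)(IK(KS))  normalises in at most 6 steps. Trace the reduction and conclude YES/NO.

Answer: YES — reaches normal form SI(K(KS)) in 3 ≤ 6 steps

Derivation:
  start: IS(II)(IK(KS))
  →1  S(II)(IK(KS))
  →2  SI(IK(KS))
  →3  SI(K(KS))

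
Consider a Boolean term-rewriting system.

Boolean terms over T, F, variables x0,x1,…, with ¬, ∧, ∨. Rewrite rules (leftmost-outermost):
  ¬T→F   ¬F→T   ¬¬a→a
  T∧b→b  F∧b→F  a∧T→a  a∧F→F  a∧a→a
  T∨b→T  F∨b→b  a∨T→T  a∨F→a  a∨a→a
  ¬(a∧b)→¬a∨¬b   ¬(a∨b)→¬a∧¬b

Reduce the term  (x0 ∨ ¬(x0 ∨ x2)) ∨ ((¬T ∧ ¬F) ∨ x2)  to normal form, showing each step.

Answer: normal form = (x0 ∨ (¬x0 ∧ ¬x2)) ∨ x2  (in 4 steps)

Derivation:
  start: (x0 ∨ ¬(x0 ∨ x2)) ∨ ((¬T ∧ ¬F) ∨ x2)
  →1  (x0 ∨ (¬x0 ∧ ¬x2)) ∨ ((¬T ∧ ¬F) ∨ x2)
  →2  (x0 ∨ (¬x0 ∧ ¬x2)) ∨ ((F ∧ ¬F) ∨ x2)
  →3  (x0 ∨ (¬x0 ∧ ¬x2)) ∨ (F ∨ x2)
  →4  (x0 ∨ (¬x0 ∧ ¬x2)) ∨ x2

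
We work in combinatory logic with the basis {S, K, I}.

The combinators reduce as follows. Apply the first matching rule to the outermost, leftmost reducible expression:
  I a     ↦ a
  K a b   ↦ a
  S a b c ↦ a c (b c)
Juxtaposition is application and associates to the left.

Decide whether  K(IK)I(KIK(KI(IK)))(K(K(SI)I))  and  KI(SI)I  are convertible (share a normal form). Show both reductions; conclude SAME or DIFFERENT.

Term A:
  start: K(IK)I(KIK(KI(IK)))(K(K(SI)I))
  step 1: IK(KIK(KI(IK)))(K(K(SI)I))
  step 2: K(KIK(KI(IK)))(K(K(SI)I))
  step 3: KIK(KI(IK))
  step 4: I(KI(IK))
  step 5: KI(IK)
  step 6: I

Term B:
  start: KI(SI)I
  step 1: II
  step 2: I

Answer: SAME — A ⇓ I, B ⇓ I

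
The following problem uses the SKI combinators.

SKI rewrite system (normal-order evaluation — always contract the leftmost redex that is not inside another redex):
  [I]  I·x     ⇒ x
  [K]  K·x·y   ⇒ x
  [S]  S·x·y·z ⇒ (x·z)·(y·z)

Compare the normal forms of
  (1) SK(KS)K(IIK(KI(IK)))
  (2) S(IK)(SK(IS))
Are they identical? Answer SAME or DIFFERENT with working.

Term A:
  start: SK(KS)K(IIK(KI(IK)))
  →1  KK(KSK)(IIK(KI(IK)))
  →2  K(IIK(KI(IK)))
  →3  K(IK(KI(IK)))
  →4  K(K(KI(IK)))
  →5  K(KI)

Term B:
  start: S(IK)(SK(IS))
  →1  SK(SK(IS))
  →2  SK(SKS)

Answer: DIFFERENT — A ⇓ K(KI), B ⇓ SK(SKS)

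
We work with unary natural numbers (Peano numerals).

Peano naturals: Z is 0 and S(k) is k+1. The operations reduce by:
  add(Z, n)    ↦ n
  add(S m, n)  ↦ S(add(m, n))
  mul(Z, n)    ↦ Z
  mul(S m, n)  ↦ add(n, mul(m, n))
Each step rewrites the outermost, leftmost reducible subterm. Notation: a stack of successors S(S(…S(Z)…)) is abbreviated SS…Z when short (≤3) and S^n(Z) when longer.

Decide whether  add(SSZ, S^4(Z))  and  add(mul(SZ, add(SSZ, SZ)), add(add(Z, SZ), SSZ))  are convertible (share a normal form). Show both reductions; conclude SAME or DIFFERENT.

Term A:
  start: add(SSZ, S^4(Z))
  step 1: S(add(SZ, S^4(Z)))
  step 2: S(S(add(Z, S^4(Z))))
  step 3: S^6(Z)

Term B:
  start: add(mul(SZ, add(SSZ, SZ)), add(add(Z, SZ), SSZ))
  step 1: add(add(add(SSZ, SZ), mul(Z, add(SSZ, SZ))), add(add(Z, SZ), SSZ))
  step 2: add(add(S(add(SZ, SZ)), mul(Z, add(SSZ, SZ))), add(add(Z, SZ), SSZ))
  step 3: add(S(add(add(SZ, SZ), mul(Z, add(SSZ, SZ)))), add(add(Z, SZ), SSZ))
  step 4: S(add(add(add(SZ, SZ), mul(Z, add(SSZ, SZ))), add(add(Z, SZ), SSZ)))
  step 5: S(add(add(S(add(Z, SZ)), mul(Z, add(SSZ, SZ))), add(add(Z, SZ), SSZ)))
  step 6: S(add(S(add(add(Z, SZ), mul(Z, add(SSZ, SZ)))), add(add(Z, SZ), SSZ)))
  step 7: S(S(add(add(add(Z, SZ), mul(Z, add(SSZ, SZ))), add(add(Z, SZ), SSZ))))
  step 8: S(S(add(add(SZ, mul(Z, add(SSZ, SZ))), add(add(Z, SZ), SSZ))))
  step 9: S(S(add(S(add(Z, mul(Z, add(SSZ, SZ)))), add(add(Z, SZ), SSZ))))
  step 10: S(S(S(add(add(Z, mul(Z, add(SSZ, SZ))), add(add(Z, SZ), SSZ)))))
  step 11: S(S(S(add(mul(Z, add(SSZ, SZ)), add(add(Z, SZ), SSZ)))))
  step 12: S(S(S(add(Z, add(add(Z, SZ), SSZ)))))
  step 13: S(S(S(add(add(Z, SZ), SSZ))))
  step 14: S(S(S(add(SZ, SSZ))))
  step 15: S(S(S(S(add(Z, SSZ)))))
  step 16: S^6(Z)

Answer: SAME — A ⇓ S^6(Z), B ⇓ S^6(Z)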